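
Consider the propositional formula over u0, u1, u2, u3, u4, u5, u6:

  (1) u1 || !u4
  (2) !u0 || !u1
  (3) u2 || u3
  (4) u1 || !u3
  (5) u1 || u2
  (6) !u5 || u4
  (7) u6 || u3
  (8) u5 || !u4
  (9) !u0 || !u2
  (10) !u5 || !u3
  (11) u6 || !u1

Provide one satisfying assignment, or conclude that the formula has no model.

u0 ↦ false; u1 ↦ true; u2 ↦ true; u3 ↦ false; u4 ↦ true; u5 ↦ true; u6 ↦ true

Branch on u1: set u1 = true.
(!u0) alone gives u0 = false.
(u6) alone gives u6 = true.
Branch on u2: set u2 = true.
Branch on u5: set u5 = true.
(u4) alone gives u4 = true.
(!u3) alone gives u3 = false.
This assignment satisfies each clause.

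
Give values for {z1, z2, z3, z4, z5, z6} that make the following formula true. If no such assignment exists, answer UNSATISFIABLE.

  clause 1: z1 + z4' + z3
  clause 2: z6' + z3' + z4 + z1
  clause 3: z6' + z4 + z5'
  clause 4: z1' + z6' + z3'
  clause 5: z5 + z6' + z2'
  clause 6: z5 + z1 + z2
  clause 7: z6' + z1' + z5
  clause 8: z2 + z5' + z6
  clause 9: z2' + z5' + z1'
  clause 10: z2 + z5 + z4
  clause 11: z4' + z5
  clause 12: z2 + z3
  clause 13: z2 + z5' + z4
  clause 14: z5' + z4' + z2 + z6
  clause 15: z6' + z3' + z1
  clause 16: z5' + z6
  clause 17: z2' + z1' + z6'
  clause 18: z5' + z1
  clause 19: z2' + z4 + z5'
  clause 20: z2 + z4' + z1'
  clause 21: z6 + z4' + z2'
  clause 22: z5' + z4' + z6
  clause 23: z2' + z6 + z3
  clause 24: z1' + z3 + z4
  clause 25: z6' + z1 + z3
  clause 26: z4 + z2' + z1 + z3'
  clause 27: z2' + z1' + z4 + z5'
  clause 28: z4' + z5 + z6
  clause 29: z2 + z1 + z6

z1=1,  z2=1,  z3=1,  z4=0,  z5=0,  z6=0

Try z4 = 0.
Try z6 = 0.
(z5') alone gives z5 = 0.
(z2) alone gives z2 = 1.
(z3) alone gives z3 = 1.
(z1) alone gives z1 = 1.
All clauses are satisfied.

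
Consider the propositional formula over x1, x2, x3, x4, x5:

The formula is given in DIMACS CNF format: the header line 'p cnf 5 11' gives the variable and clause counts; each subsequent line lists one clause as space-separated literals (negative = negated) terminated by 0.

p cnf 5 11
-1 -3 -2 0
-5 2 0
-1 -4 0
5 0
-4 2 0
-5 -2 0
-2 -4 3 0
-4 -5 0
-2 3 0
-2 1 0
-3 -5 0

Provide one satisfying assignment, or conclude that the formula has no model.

Unit clause (x5) forces x5 = True.
Unit clause (x2) forces x2 = True.
That conflicts with the unit clause (¬x2).

UNSATISFIABLE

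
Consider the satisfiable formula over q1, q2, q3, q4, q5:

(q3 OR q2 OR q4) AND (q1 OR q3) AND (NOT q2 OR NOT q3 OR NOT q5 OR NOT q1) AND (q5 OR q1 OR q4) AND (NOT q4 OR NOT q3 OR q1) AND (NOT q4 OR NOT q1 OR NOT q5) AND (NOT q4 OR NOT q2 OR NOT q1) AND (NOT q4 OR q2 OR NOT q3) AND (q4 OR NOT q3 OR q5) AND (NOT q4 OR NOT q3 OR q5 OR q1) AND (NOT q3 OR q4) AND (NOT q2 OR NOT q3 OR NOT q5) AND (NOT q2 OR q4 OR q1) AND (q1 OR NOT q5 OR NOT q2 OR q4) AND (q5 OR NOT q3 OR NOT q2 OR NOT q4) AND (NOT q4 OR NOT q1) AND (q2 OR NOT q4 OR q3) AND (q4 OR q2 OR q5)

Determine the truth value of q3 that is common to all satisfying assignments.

False

Suppose q3 = true.
From the singleton clause (q4), q4 = true.
From the singleton clause (q1), q1 = true.
But (NOT q1) is also a unit clause — contradiction.
So every satisfying assignment has q3 = False.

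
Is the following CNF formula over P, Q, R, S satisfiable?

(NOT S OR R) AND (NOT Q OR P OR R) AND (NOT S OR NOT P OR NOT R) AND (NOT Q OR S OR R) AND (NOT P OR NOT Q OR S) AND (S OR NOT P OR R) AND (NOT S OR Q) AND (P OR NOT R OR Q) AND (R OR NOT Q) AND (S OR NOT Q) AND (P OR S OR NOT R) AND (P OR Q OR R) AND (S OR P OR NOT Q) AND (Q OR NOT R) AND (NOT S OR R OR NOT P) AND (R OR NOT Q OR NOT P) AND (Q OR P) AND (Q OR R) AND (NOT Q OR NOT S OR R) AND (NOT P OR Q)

Yes, satisfiable

Branch on S: set S = true.
Unit clause (R) forces R = true.
Unit clause (NOT P) forces P = false.
Unit clause (Q) forces Q = true.
All clauses are satisfied.
A satisfying assignment: P ↦ false, Q ↦ true, R ↦ true, S ↦ true.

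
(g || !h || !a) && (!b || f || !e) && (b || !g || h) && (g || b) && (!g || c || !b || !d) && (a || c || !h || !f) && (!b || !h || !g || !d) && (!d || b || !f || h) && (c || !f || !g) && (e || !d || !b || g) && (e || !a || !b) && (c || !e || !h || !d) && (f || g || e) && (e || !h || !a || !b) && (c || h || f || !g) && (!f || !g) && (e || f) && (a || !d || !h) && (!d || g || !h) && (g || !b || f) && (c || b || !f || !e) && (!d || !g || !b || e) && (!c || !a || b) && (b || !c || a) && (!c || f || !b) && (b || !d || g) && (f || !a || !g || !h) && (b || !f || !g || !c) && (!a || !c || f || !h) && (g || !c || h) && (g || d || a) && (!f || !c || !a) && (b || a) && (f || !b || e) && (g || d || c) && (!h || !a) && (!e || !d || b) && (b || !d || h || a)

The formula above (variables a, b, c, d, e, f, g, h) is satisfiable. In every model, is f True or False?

Suppose f = false.
Unit clause (e) forces e = true.
Unit clause (!b) forces b = false.
Unit clause (g) forces g = true.
Unit clause (h) forces h = true.
Unit clause (!a) forces a = false.
Now (a) is unsatisfied and unit — conflict.
So every satisfying assignment has f = True.

True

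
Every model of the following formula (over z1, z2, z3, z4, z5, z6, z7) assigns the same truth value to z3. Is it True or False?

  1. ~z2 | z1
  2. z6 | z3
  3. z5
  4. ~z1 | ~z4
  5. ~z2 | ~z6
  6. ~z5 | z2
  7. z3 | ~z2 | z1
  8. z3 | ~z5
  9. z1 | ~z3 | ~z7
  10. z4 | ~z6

True

Suppose z3 = 0.
Unit clause (z6) forces z6 = 1.
Unit clause (z5) forces z5 = 1.
That conflicts with the unit clause (~z5).
So every satisfying assignment has z3 = True.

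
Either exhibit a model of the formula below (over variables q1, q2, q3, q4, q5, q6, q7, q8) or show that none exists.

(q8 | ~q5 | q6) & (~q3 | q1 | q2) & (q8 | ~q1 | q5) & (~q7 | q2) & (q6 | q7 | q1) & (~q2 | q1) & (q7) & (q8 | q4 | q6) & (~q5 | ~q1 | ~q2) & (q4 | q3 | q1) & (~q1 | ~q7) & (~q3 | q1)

Unit clause (q7) forces q7 = 1.
Unit clause (q2) forces q2 = 1.
Unit clause (q1) forces q1 = 1.
That conflicts with the unit clause (~q1).

UNSATISFIABLE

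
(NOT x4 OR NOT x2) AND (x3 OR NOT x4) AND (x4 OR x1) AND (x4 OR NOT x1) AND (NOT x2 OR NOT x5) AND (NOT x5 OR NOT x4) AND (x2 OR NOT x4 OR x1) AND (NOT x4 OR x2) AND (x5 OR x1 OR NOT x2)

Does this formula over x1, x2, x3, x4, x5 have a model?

Unsatisfiable

Try x4 = false.
From the singleton clause (x1), x1 = true.
That conflicts with the unit clause (NOT x1).
That branch fails; take x4 = true instead.
From the singleton clause (NOT x2), x2 = false.
That conflicts with the unit clause (x2).
Either choice for x4 ends in contradiction.
No assignment satisfies every clause.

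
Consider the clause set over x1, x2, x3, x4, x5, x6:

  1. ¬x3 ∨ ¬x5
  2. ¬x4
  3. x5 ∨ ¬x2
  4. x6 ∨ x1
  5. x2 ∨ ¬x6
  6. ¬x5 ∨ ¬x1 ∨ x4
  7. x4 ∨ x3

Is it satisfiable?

(¬x4) alone gives x4 = False.
(x3) alone gives x3 = True.
(¬x5) alone gives x5 = False.
(¬x2) alone gives x2 = False.
(¬x6) alone gives x6 = False.
(x1) alone gives x1 = True.
All clauses are satisfied.
A satisfying assignment: x1: True, x2: False, x3: True, x4: False, x5: False, x6: False.

Yes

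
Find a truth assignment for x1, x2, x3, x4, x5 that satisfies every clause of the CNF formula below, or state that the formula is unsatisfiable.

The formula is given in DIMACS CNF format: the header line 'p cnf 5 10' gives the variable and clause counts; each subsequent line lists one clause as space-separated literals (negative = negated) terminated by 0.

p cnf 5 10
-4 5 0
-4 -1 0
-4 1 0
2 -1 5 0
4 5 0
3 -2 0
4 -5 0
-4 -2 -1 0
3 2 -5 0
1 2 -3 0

Suppose x4 = False.
The clause (x5) is unit, so x5 = True.
That conflicts with the unit clause (¬x5).
Undo x4 and try x4 = True.
The clause (x5) is unit, so x5 = True.
The clause (¬x1) is unit, so x1 = False.
That conflicts with the unit clause (x1).
Either choice for x4 ends in contradiction.

UNSATISFIABLE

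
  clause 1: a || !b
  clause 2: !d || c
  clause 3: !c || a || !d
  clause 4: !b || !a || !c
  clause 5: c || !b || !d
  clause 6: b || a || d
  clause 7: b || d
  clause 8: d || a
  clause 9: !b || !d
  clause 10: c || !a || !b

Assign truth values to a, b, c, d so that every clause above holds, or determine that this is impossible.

Branch on a: set a = true.
Branch on d: set d = true.
(c) alone gives c = true.
(!b) alone gives b = false.
This assignment satisfies each clause.

a=true, b=false, c=true, d=true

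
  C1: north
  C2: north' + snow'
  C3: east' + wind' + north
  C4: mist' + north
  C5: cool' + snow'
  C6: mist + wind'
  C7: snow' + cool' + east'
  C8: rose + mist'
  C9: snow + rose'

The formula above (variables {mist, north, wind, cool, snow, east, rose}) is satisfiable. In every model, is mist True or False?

Suppose mist = 1.
The clause (north) is unit, so north = 1.
The clause (snow') is unit, so snow = 0.
The clause (rose) is unit, so rose = 1.
But (rose') is also a unit clause — contradiction.
So every satisfying assignment has mist = False.

False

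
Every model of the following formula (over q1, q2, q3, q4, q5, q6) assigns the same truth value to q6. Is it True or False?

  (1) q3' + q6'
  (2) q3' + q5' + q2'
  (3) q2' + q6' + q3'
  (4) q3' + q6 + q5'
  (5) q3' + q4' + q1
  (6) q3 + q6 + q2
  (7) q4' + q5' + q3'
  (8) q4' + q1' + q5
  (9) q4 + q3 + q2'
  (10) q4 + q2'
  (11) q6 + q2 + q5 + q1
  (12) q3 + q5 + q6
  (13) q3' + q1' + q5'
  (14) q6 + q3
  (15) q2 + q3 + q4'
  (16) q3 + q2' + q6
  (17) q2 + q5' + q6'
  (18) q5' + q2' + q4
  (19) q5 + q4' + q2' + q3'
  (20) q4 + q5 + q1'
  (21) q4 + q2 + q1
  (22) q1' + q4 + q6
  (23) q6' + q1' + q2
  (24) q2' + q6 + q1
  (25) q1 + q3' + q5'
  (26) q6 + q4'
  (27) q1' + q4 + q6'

Suppose q6 = 0.
(q3) alone gives q3 = 1.
(q5') alone gives q5 = 0.
(q4') alone gives q4 = 0.
(q2') alone gives q2 = 0.
(q1) alone gives q1 = 1.
But (q1') is also a unit clause — contradiction.
So every satisfying assignment has q6 = True.

True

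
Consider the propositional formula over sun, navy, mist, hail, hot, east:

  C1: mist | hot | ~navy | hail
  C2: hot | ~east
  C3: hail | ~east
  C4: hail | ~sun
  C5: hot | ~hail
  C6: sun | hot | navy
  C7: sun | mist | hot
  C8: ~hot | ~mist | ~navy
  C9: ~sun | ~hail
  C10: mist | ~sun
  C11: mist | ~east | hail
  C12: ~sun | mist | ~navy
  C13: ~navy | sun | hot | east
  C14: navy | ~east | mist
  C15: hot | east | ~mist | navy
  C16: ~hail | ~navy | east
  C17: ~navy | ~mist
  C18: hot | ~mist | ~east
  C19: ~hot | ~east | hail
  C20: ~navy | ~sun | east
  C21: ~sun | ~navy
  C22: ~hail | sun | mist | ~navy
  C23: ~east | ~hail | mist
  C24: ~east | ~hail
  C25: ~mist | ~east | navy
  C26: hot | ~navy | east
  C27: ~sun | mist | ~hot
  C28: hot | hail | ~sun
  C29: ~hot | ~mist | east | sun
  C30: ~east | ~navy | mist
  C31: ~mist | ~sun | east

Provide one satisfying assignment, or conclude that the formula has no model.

sun: 0, navy: 0, mist: 0, hail: 0, hot: 1, east: 0

Case hot = 1:
Case hail = 0:
From the singleton clause (~east), east = 0.
From the singleton clause (~sun), sun = 0.
From the singleton clause (~mist), mist = 0.
Every clause is now satisfied; navy is unconstrained.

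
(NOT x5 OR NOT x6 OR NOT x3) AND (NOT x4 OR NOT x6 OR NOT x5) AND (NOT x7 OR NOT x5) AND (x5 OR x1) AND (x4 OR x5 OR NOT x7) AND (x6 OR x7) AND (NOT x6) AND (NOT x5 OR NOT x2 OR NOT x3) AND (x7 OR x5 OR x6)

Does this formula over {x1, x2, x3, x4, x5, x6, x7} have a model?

Yes, satisfiable

Unit clause (NOT x6) forces x6 = false.
Unit clause (x7) forces x7 = true.
Unit clause (NOT x5) forces x5 = false.
Unit clause (x1) forces x1 = true.
Unit clause (x4) forces x4 = true.
No clause remains; x2, x3 are free.
A satisfying assignment: x1: true; x2: false; x3: true; x4: true; x5: false; x6: false; x7: true.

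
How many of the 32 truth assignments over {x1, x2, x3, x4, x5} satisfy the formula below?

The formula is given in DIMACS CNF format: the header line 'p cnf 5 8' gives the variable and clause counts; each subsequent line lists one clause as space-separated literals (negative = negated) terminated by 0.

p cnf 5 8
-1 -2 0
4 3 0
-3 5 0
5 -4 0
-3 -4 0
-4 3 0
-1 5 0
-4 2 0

There are 2^5 = 32 truth assignments over (x1, x2, x3, x4, x5).
Split on x4. With x4 = True, the clauses containing x4 are satisfied and ¬x4 drops from the rest; 0 of the 2^4 = 16 assignments to the other variables satisfy what remains.
With x4 = False, by the same count on the reduced clause set, 3 assignments work.
(One model: x1=F, x2=F, x3=T, x4=F, x5=T.)
Total: 0 + 3 = 3.

3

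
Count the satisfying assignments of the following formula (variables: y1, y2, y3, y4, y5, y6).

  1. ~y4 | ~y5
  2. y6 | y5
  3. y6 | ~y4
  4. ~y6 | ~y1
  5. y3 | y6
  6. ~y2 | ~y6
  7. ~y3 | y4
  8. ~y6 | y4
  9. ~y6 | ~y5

2

There are 2^6 = 64 truth assignments over (y1, y2, y3, y4, y5, y6).
Split on y5. With y5 = 1, the clauses containing y5 are satisfied and ~y5 drops from the rest; 0 of the 2^5 = 32 assignments to the other variables satisfy what remains.
With y5 = 0, by the same count on the reduced clause set, 2 assignments work.
(One model: y1=F, y2=F, y3=F, y4=T, y5=F, y6=T.)
Total: 0 + 2 = 2.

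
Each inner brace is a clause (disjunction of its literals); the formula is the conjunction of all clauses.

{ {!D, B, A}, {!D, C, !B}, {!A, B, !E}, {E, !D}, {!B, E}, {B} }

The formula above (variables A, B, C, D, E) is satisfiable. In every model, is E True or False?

True

Suppose E = false.
(!D) alone gives D = false.
(!B) alone gives B = false.
Now (B) is unsatisfied and unit — conflict.
So every satisfying assignment has E = True.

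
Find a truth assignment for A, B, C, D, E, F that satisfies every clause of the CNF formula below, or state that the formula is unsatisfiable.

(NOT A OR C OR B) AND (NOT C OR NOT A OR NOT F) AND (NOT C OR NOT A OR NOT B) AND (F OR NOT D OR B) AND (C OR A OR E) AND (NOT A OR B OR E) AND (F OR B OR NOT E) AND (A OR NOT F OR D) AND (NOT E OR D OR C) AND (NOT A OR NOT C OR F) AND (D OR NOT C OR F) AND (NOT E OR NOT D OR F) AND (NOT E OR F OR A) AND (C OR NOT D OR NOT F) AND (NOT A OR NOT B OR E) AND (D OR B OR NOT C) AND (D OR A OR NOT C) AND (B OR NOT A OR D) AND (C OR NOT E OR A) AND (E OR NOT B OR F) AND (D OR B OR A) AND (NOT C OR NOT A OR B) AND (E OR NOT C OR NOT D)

A ↦ false, B ↦ false, C ↦ true, D ↦ true, E ↦ true, F ↦ true

Branch on A: set A = false.
Branch on C: set C = true.
(D) alone gives D = true.
(E) alone gives E = true.
(F) alone gives F = true.
No clause remains; B is free.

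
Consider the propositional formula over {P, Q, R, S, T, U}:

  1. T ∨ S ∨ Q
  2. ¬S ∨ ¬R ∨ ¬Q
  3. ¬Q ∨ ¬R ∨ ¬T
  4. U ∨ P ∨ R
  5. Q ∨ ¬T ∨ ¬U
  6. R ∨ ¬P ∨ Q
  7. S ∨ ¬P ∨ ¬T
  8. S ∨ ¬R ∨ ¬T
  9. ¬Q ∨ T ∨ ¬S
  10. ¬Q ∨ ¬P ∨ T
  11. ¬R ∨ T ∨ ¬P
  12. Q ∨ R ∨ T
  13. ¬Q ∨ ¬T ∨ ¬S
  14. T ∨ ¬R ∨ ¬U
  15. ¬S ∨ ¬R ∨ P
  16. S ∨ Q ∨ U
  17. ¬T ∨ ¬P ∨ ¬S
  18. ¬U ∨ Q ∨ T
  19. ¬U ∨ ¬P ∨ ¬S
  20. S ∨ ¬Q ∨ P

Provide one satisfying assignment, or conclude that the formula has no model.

UNSATISFIABLE

Suppose T = True.
Suppose Q = False.
(¬U) alone gives U = False.
(S) alone gives S = True.
(¬P) alone gives P = False.
(R) alone gives R = True.
But (¬R) is also a unit clause — contradiction.
So Q must be the other value — set Q = True.
(¬R) alone gives R = False.
(¬S) alone gives S = False.
(¬P) alone gives P = False.
But (P) is also a unit clause — contradiction.
Either choice for Q ends in contradiction.
So T must be the other value — set T = False.
Suppose S = True.
(¬Q) alone gives Q = False.
(R) alone gives R = True.
(¬P) alone gives P = False.
But (P) is also a unit clause — contradiction.
So S must be the other value — set S = False.
(Q) alone gives Q = True.
(¬P) alone gives P = False.
But (P) is also a unit clause — contradiction.
Either choice for S ends in contradiction.
Either choice for T ends in contradiction.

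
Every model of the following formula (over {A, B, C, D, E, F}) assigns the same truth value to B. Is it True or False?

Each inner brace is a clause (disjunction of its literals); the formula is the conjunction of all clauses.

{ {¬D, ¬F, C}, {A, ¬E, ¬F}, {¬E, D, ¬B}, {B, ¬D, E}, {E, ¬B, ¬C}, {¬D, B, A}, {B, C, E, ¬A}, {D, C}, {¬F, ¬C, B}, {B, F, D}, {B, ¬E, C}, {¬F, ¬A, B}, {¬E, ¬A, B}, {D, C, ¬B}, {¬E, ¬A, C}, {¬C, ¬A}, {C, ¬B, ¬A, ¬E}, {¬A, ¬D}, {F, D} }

Suppose B = False.
Try D = False.
(C) alone gives C = True.
(¬F) alone gives F = False.
But (F) is also a unit clause — contradiction.
Undo D and try D = True.
(E) alone gives E = True.
(A) alone gives A = True.
But (¬A) is also a unit clause — contradiction.
Neither D = True nor D = False works.
So every satisfying assignment has B = True.

True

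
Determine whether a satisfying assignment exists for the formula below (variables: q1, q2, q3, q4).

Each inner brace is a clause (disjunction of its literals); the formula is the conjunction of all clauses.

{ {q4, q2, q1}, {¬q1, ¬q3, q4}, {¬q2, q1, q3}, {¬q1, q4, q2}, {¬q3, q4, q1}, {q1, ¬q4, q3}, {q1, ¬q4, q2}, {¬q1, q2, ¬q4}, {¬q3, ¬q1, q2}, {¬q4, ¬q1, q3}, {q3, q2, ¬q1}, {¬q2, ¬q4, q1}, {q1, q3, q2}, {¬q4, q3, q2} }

Case q4 = False:
Case q2 = True:
Case q1 = True:
(¬q3) alone gives q3 = False.
All clauses are satisfied.
A satisfying assignment: q1 ↦ True; q2 ↦ True; q3 ↦ False; q4 ↦ False.

Yes, satisfiable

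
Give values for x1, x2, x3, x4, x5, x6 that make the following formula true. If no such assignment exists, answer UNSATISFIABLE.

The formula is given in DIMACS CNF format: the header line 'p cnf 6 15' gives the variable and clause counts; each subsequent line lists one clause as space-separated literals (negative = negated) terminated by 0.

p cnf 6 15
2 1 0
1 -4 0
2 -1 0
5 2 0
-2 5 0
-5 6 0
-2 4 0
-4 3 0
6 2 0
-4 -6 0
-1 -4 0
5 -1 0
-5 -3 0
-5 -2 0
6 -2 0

UNSATISFIABLE

Branch on x2: set x2 = True.
The clause (x5) is unit, so x5 = True.
But (¬x5) is also a unit clause — contradiction.
Undo x2 and try x2 = False.
The clause (x1) is unit, so x1 = True.
But (¬x1) is also a unit clause — contradiction.
Either choice for x2 ends in contradiction.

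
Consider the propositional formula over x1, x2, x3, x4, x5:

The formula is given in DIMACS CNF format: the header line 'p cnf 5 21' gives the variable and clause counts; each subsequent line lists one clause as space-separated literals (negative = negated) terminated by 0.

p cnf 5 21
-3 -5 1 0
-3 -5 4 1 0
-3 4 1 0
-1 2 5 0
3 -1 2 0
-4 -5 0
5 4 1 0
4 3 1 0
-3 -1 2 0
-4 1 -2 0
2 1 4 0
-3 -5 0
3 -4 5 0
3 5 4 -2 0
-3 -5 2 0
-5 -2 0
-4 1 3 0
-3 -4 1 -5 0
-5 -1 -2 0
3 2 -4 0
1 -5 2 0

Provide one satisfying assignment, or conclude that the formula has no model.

Suppose x4 = False.
Suppose x3 = True.
The clause (x1) is unit, so x1 = True.
The clause (x2) is unit, so x2 = True.
The clause (¬x5) is unit, so x5 = False.
This assignment satisfies each clause.

x1=True; x2=True; x3=True; x4=False; x5=False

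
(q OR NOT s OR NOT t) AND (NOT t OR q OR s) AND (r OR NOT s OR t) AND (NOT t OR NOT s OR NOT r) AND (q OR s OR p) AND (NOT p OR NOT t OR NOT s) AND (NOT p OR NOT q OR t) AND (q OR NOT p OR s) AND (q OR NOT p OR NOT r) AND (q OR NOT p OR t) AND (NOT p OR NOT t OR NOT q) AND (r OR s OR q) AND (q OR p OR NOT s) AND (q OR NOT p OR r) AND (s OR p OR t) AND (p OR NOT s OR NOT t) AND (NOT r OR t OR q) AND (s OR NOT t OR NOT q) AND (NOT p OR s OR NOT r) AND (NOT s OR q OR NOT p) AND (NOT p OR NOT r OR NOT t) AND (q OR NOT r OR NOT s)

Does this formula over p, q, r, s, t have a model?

Case q = true:
Case p = false:
Case s = true:
Unit clause (NOT t) forces t = false.
Unit clause (r) forces r = true.
Every clause now holds.
A satisfying assignment: p: false,  q: true,  r: true,  s: true,  t: false.

Yes, satisfiable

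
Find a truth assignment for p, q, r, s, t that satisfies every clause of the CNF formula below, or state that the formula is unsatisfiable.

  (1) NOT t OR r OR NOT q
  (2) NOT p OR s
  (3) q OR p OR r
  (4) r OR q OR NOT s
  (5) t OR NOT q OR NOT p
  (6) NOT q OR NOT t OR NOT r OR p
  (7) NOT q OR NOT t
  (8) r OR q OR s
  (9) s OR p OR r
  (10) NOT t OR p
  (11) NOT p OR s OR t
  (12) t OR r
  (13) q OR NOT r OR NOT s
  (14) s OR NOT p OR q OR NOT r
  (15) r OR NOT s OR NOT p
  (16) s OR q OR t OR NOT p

p ↦ false, q ↦ true, r ↦ true, s ↦ false, t ↦ false

Try p = false.
(NOT t) alone gives t = false.
(r) alone gives r = true.
Try q = true.
All clauses hold; s can take either value.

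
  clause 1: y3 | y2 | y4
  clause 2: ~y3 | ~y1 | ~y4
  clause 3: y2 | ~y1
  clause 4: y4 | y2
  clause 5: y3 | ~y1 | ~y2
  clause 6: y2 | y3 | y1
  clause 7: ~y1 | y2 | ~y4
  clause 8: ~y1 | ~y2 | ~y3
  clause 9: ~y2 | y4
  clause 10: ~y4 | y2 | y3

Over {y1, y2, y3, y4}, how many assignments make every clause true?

There are 2^4 = 16 truth assignments over (y1, y2, y3, y4).
Check each against the 10 clauses (columns in the order y1, y2, y3, y4):
  F F F F  ✗ fails (y3 | y2 | y4)
  F F F T  ✗ fails (y2 | y3 | y1)
  F F T F  ✗ fails (y4 | y2)
  F F T T  ✓ satisfies all
  F T F F  ✗ fails (~y2 | y4)
  F T F T  ✓ satisfies all
  F T T F  ✗ fails (~y2 | y4)
  F T T T  ✓ satisfies all
  T F F F  ✗ fails (y3 | y2 | y4)
  T F F T  ✗ fails (y2 | ~y1)
  T F T F  ✗ fails (y2 | ~y1)
  T F T T  ✗ fails (~y3 | ~y1 | ~y4)
  T T F F  ✗ fails (y3 | ~y1 | ~y2)
  T T F T  ✗ fails (y3 | ~y1 | ~y2)
  T T T F  ✗ fails (~y1 | ~y2 | ~y3)
  T T T T  ✗ fails (~y3 | ~y1 | ~y4)
3 of the 16 rows are models.

3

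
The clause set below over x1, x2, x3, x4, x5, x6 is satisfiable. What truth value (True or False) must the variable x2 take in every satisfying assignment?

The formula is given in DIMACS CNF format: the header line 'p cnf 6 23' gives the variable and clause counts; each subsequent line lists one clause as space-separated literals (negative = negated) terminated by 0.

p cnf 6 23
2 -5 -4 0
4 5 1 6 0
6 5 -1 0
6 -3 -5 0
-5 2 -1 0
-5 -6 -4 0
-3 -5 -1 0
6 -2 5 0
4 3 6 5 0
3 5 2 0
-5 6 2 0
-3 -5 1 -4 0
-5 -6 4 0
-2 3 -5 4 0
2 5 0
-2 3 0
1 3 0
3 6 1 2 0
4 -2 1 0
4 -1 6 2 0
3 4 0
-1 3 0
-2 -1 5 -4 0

True

Suppose x2 = False.
The clause (x5) is unit, so x5 = True.
The clause (¬x4) is unit, so x4 = False.
The clause (¬x1) is unit, so x1 = False.
The clause (x6) is unit, so x6 = True.
That conflicts with the unit clause (¬x6).
So every satisfying assignment has x2 = True.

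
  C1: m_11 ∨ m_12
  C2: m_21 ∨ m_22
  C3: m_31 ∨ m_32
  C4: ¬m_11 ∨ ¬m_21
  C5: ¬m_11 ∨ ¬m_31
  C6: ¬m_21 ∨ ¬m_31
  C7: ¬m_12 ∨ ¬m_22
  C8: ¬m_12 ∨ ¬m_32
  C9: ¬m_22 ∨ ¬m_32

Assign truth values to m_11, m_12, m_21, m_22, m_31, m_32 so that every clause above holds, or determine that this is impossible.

UNSATISFIABLE

Branch on m_11: set m_11 = True.
Unit clause (¬m_21) forces m_21 = False.
Unit clause (m_22) forces m_22 = True.
Unit clause (¬m_31) forces m_31 = False.
Unit clause (m_32) forces m_32 = True.
But (¬m_32) is also a unit clause — contradiction.
That branch fails; take m_11 = False instead.
Unit clause (m_12) forces m_12 = True.
Unit clause (¬m_22) forces m_22 = False.
Unit clause (m_21) forces m_21 = True.
Unit clause (¬m_31) forces m_31 = False.
Unit clause (m_32) forces m_32 = True.
But (¬m_32) is also a unit clause — contradiction.
Neither m_11 = True nor m_11 = False works.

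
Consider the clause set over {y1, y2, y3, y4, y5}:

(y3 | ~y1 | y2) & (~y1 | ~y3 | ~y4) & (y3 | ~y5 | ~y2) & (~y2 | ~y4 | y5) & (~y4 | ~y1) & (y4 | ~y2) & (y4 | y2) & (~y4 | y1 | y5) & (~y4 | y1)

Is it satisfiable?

Unsatisfiable

Try y4 = 0.
The clause (~y2) is unit, so y2 = 0.
That conflicts with the unit clause (y2).
So y4 must be the other value — set y4 = 1.
The clause (~y1) is unit, so y1 = 0.
That conflicts with the unit clause (y1).
Both values of y4 lead to a conflict.
No assignment satisfies every clause.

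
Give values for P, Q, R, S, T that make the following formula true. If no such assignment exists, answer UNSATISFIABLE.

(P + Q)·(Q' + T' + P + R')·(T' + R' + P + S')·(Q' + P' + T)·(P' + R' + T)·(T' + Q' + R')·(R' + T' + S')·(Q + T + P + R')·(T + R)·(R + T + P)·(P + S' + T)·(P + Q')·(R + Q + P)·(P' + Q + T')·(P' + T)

P ↦ 1,  Q ↦ 1,  R ↦ 0,  S ↦ 0,  T ↦ 1

Suppose P = 1.
The clause (T) is unit, so T = 1.
The clause (Q) is unit, so Q = 1.
The clause (R') is unit, so R = 0.
All clauses hold; S can take either value.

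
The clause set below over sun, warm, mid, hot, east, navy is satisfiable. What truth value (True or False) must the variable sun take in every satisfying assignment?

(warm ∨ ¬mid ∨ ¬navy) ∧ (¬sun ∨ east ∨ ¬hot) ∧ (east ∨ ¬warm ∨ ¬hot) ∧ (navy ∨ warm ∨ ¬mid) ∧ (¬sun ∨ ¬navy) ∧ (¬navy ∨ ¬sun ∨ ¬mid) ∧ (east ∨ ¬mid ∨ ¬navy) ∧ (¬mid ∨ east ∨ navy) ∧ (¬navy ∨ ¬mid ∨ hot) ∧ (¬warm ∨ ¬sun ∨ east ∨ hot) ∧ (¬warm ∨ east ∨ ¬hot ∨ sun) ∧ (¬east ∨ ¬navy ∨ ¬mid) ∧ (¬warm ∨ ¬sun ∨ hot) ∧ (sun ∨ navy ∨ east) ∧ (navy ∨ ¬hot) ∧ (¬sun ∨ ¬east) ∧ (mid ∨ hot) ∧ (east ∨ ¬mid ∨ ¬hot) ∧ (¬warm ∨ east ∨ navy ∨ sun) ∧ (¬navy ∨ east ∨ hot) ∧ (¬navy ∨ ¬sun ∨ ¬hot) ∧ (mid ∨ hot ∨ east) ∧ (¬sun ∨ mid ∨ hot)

False

Suppose sun = True.
Unit clause (¬navy) forces navy = False.
Unit clause (¬hot) forces hot = False.
Unit clause (¬warm) forces warm = False.
Unit clause (¬mid) forces mid = False.
That conflicts with the unit clause (mid).
So every satisfying assignment has sun = False.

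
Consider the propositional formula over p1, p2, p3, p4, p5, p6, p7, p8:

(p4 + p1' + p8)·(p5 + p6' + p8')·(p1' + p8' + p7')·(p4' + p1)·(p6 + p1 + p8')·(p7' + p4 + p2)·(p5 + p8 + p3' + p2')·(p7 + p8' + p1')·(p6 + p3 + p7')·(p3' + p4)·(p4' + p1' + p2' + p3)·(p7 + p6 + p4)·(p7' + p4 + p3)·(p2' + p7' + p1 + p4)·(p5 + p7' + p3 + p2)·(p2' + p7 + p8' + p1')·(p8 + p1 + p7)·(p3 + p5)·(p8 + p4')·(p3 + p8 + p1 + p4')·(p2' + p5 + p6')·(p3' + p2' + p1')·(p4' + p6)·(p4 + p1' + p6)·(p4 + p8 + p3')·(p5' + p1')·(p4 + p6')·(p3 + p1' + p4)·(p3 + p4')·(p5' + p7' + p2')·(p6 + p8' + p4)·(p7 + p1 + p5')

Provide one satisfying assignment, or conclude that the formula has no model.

Case p4 = 0:
(p3') alone gives p3 = 0.
(p7') alone gives p7 = 0.
(p6) alone gives p6 = 1.
That conflicts with the unit clause (p6').
That branch fails; take p4 = 1 instead.
(p1) alone gives p1 = 1.
(p8) alone gives p8 = 1.
(p7') alone gives p7 = 0.
That conflicts with the unit clause (p7).
Either choice for p4 ends in contradiction.

UNSATISFIABLE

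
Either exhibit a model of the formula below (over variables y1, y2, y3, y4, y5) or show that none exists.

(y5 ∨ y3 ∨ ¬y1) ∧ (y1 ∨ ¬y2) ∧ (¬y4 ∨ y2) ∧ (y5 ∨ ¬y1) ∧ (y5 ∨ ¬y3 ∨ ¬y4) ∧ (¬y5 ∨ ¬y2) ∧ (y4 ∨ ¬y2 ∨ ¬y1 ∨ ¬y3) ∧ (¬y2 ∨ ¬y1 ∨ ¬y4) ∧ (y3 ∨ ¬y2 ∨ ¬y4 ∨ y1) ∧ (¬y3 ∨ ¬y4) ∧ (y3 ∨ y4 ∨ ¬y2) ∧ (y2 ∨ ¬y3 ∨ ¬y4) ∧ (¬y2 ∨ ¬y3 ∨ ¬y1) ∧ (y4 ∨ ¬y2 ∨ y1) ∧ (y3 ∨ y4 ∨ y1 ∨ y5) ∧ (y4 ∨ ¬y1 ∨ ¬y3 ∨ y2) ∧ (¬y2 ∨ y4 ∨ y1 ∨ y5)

Case y1 = False:
Unit clause (¬y2) forces y2 = False.
Unit clause (¬y4) forces y4 = False.
Case y3 = True:
All clauses hold; y5 can take either value.

y1: False; y2: False; y3: True; y4: False; y5: True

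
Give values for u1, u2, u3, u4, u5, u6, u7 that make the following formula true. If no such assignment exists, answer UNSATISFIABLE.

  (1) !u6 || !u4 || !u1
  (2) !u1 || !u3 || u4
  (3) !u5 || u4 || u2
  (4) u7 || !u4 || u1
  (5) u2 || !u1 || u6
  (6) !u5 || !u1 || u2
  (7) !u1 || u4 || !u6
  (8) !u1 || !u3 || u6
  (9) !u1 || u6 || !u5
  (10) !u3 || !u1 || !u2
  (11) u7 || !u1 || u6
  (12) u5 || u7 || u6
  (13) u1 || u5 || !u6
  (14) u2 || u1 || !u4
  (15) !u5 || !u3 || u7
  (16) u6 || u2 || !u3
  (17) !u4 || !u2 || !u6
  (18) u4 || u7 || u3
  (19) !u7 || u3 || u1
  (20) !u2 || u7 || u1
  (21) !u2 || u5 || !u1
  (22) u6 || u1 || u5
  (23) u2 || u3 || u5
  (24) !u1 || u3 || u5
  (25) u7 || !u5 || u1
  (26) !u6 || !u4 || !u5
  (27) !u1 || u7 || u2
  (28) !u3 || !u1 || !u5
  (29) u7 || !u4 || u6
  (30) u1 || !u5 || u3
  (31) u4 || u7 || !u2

Try u6 = false.
Try u2 = true.
Try u1 = false.
The clause (u7) is unit, so u7 = true.
The clause (u3) is unit, so u3 = true.
The clause (u5) is unit, so u5 = true.
Every clause is now satisfied; u4 is unconstrained.

u1 ↦ false; u2 ↦ true; u3 ↦ true; u4 ↦ false; u5 ↦ true; u6 ↦ false; u7 ↦ true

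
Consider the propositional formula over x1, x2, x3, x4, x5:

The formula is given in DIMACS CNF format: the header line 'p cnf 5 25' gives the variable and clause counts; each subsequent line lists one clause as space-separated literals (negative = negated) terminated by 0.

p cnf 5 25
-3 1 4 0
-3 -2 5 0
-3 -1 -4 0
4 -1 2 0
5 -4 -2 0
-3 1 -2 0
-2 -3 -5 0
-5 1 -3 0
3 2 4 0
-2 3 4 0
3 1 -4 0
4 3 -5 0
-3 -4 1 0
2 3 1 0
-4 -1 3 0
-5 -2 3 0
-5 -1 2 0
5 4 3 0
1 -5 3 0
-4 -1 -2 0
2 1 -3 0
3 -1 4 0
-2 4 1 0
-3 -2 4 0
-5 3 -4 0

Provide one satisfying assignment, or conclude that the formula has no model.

Case x3 = False:
Case x2 = True:
(x4) alone gives x4 = True.
(x5) alone gives x5 = True.
Now (¬x5) is unsatisfied and unit — conflict.
Backtrack on x2: now try x2 = False.
(x4) alone gives x4 = True.
(x1) alone gives x1 = True.
Now (¬x1) is unsatisfied and unit — conflict.
Neither x2 = True nor x2 = False works.
Backtrack on x3: now try x3 = True.
Case x1 = True:
(¬x4) alone gives x4 = False.
(x2) alone gives x2 = True.
Now (¬x2) is unsatisfied and unit — conflict.
Backtrack on x1: now try x1 = False.
(x4) alone gives x4 = True.
Now (¬x4) is unsatisfied and unit — conflict.
Neither x1 = True nor x1 = False works.
Neither x3 = True nor x3 = False works.

UNSATISFIABLE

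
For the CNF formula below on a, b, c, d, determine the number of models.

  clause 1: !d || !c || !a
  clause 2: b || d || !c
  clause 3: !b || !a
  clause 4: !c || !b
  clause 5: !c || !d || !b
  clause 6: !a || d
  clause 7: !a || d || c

There are 2^4 = 16 truth assignments over (a, b, c, d).
Check each against the 7 clauses (columns in the order a, b, c, d):
  F F F F  ✓ satisfies all
  F F F T  ✓ satisfies all
  F F T F  ✗ fails (b || d || !c)
  F F T T  ✓ satisfies all
  F T F F  ✓ satisfies all
  F T F T  ✓ satisfies all
  F T T F  ✗ fails (!c || !b)
  F T T T  ✗ fails (!c || !b)
  T F F F  ✗ fails (!a || d)
  T F F T  ✓ satisfies all
  T F T F  ✗ fails (b || d || !c)
  T F T T  ✗ fails (!d || !c || !a)
  T T F F  ✗ fails (!b || !a)
  T T F T  ✗ fails (!b || !a)
  T T T F  ✗ fails (!b || !a)
  T T T T  ✗ fails (!d || !c || !a)
6 of the 16 rows are models.

6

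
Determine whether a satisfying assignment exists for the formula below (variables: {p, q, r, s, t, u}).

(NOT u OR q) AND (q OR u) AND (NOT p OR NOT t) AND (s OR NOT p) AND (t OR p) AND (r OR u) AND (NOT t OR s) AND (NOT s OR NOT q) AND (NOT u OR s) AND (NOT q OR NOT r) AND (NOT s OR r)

Unsatisfiable

Suppose u = false.
Unit clause (q) forces q = true.
Unit clause (r) forces r = true.
But (NOT r) is also a unit clause — contradiction.
Backtrack on u: now try u = true.
Unit clause (q) forces q = true.
Unit clause (NOT s) forces s = false.
But (s) is also a unit clause — contradiction.
Either choice for u ends in contradiction.
No assignment satisfies every clause.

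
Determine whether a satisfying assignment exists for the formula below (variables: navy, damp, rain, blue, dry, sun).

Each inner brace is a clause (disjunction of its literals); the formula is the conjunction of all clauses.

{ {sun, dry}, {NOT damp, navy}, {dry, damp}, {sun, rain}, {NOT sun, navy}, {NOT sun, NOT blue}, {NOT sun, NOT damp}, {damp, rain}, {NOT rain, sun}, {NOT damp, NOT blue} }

Case sun = true:
(navy) alone gives navy = true.
(NOT blue) alone gives blue = false.
(NOT damp) alone gives damp = false.
(dry) alone gives dry = true.
(rain) alone gives rain = true.
Every clause now holds.
A satisfying assignment: navy: true,  damp: false,  rain: true,  blue: false,  dry: true,  sun: true.

Yes, satisfiable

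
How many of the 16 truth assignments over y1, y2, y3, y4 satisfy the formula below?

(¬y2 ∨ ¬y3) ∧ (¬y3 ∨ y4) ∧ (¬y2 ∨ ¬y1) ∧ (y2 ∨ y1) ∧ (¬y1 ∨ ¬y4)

There are 2^4 = 16 truth assignments over (y1, y2, y3, y4).
Check each against the 5 clauses (columns in the order y1, y2, y3, y4):
  F F F F  ✗ fails (y2 ∨ y1)
  F F F T  ✗ fails (y2 ∨ y1)
  F F T F  ✗ fails (¬y3 ∨ y4)
  F F T T  ✗ fails (y2 ∨ y1)
  F T F F  ✓ satisfies all
  F T F T  ✓ satisfies all
  F T T F  ✗ fails (¬y2 ∨ ¬y3)
  F T T T  ✗ fails (¬y2 ∨ ¬y3)
  T F F F  ✓ satisfies all
  T F F T  ✗ fails (¬y1 ∨ ¬y4)
  T F T F  ✗ fails (¬y3 ∨ y4)
  T F T T  ✗ fails (¬y1 ∨ ¬y4)
  T T F F  ✗ fails (¬y2 ∨ ¬y1)
  T T F T  ✗ fails (¬y2 ∨ ¬y1)
  T T T F  ✗ fails (¬y2 ∨ ¬y3)
  T T T T  ✗ fails (¬y2 ∨ ¬y3)
3 of the 16 rows are models.

3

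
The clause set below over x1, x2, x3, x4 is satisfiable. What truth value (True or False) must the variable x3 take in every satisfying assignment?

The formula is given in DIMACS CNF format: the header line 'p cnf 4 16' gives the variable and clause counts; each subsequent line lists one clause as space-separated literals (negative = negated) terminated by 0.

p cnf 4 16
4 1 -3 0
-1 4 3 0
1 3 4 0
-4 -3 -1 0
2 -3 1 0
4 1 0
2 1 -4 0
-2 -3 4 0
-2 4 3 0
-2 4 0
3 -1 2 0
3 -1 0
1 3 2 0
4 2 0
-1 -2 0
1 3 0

Suppose x3 = False.
The clause (¬x1) is unit, so x1 = False.
But (x1) is also a unit clause — contradiction.
So every satisfying assignment has x3 = True.

True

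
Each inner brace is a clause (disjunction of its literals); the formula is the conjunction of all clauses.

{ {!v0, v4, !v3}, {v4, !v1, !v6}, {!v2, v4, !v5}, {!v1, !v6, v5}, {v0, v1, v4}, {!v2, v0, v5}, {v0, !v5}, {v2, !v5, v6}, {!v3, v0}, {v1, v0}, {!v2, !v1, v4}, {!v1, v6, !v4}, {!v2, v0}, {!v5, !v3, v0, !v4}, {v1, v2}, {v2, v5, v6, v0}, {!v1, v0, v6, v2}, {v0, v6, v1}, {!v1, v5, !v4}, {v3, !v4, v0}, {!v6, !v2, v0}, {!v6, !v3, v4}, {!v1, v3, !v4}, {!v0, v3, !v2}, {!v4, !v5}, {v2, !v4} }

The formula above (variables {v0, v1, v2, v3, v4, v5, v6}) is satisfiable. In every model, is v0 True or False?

Suppose v0 = false.
The clause (!v5) is unit, so v5 = false.
The clause (!v2) is unit, so v2 = false.
The clause (!v3) is unit, so v3 = false.
The clause (v1) is unit, so v1 = true.
The clause (!v6) is unit, so v6 = false.
That conflicts with the unit clause (v6).
So every satisfying assignment has v0 = True.

True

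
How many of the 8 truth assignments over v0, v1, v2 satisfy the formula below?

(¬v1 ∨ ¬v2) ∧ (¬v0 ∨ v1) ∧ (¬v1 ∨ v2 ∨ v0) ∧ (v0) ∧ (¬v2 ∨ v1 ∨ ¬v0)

1

There are 2^3 = 8 truth assignments over (v0, v1, v2).
Check each against the 5 clauses (columns in the order v0, v1, v2):
  F F F  ✗ fails (v0)
  F F T  ✗ fails (v0)
  F T F  ✗ fails (¬v1 ∨ v2 ∨ v0)
  F T T  ✗ fails (¬v1 ∨ ¬v2)
  T F F  ✗ fails (¬v0 ∨ v1)
  T F T  ✗ fails (¬v0 ∨ v1)
  T T F  ✓ satisfies all
  T T T  ✗ fails (¬v1 ∨ ¬v2)
1 of the 8 rows is a model.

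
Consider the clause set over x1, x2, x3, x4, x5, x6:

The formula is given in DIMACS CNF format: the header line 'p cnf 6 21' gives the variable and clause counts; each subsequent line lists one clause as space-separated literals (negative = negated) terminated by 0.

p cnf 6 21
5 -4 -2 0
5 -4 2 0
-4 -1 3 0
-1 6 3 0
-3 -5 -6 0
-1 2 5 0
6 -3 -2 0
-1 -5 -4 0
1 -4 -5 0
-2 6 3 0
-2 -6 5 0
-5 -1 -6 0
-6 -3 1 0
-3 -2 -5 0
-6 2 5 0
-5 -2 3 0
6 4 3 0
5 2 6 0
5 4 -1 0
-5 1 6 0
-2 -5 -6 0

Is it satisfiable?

Yes, satisfiable

Branch on x5: set x5 = True.
Branch on x3: set x3 = True.
Unit clause (¬x6) forces x6 = False.
Unit clause (¬x2) forces x2 = False.
Unit clause (x1) forces x1 = True.
Unit clause (¬x4) forces x4 = False.
This assignment satisfies each clause.
A satisfying assignment: x1 ↦ True; x2 ↦ False; x3 ↦ True; x4 ↦ False; x5 ↦ True; x6 ↦ False.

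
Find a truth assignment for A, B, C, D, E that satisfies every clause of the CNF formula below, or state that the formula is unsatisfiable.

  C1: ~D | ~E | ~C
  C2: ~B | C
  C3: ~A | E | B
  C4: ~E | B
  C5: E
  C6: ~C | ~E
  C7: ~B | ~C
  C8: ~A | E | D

Unit clause (E) forces E = 1.
Unit clause (B) forces B = 1.
Unit clause (C) forces C = 1.
That conflicts with the unit clause (~C).

UNSATISFIABLE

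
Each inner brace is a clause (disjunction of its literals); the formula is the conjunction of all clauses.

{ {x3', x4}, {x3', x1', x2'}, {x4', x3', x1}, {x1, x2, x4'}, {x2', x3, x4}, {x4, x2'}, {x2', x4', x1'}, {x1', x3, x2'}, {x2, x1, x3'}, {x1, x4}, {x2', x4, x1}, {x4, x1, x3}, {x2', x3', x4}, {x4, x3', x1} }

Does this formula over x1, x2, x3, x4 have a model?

Suppose x3 = 0.
Suppose x2 = 1.
Unit clause (x4) forces x4 = 1.
Unit clause (x1') forces x1 = 0.
This assignment satisfies each clause.
A satisfying assignment: x1 ↦ 0,  x2 ↦ 1,  x3 ↦ 0,  x4 ↦ 1.

Satisfiable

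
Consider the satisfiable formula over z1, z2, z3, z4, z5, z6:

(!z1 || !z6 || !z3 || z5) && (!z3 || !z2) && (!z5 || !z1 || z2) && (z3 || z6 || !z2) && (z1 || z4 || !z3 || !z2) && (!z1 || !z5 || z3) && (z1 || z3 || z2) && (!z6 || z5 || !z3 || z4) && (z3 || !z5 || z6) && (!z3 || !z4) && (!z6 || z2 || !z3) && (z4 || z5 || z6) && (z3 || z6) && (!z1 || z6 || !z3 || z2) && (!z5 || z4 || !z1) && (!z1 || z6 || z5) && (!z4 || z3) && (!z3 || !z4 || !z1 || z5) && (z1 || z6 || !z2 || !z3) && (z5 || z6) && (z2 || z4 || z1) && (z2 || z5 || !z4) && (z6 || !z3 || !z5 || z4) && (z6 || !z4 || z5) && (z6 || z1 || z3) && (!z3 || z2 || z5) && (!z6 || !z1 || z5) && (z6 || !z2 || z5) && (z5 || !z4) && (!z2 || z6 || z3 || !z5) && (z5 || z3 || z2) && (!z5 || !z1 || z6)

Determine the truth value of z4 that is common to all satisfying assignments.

False

Suppose z4 = true.
Unit clause (!z3) forces z3 = false.
Now (z3) is unsatisfied and unit — conflict.
So every satisfying assignment has z4 = False.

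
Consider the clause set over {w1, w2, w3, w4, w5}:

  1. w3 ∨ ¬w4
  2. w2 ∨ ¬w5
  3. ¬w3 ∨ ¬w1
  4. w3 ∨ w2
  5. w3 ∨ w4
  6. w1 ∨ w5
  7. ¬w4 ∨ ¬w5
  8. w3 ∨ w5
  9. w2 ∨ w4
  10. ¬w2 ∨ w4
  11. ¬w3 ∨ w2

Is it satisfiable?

Case w3 = True:
From the singleton clause (¬w1), w1 = False.
From the singleton clause (w5), w5 = True.
From the singleton clause (w2), w2 = True.
From the singleton clause (¬w4), w4 = False.
That conflicts with the unit clause (w4).
So w3 must be the other value — set w3 = False.
From the singleton clause (¬w4), w4 = False.
That conflicts with the unit clause (w4).
Both values of w3 lead to a conflict.
No assignment satisfies every clause.

Unsatisfiable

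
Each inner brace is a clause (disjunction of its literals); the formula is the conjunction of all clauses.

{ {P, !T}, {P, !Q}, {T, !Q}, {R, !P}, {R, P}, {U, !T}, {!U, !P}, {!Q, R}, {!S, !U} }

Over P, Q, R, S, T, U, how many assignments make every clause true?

There are 2^6 = 64 truth assignments over (P, Q, R, S, T, U).
Split on S. With S = true, the clauses containing S are satisfied and !S drops from the rest; 2 of the 2^5 = 32 assignments to the other variables satisfy what remains.
With S = false, by the same count on the reduced clause set, 3 assignments work.
Total: 2 + 3 = 5.

5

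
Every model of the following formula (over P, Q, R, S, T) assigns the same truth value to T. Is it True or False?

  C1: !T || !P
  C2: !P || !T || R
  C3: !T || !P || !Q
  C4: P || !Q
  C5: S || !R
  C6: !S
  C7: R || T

Suppose T = false.
(!S) alone gives S = false.
(!R) alone gives R = false.
Now (R) is unsatisfied and unit — conflict.
So every satisfying assignment has T = True.

True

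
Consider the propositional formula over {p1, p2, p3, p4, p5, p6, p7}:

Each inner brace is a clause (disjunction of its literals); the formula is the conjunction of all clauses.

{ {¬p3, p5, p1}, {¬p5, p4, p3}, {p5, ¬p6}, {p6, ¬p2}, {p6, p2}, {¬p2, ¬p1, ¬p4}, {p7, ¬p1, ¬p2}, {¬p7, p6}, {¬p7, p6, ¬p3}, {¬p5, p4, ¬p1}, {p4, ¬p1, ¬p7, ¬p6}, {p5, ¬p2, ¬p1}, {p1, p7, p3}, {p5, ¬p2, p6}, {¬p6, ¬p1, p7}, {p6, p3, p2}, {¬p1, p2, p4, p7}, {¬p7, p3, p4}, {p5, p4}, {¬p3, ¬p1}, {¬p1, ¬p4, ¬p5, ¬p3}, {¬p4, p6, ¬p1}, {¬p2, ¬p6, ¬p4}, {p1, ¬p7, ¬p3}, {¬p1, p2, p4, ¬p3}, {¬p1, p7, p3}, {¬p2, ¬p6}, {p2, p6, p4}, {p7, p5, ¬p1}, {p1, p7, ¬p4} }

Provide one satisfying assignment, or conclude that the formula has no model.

p1: False; p2: False; p3: False; p4: True; p5: True; p6: True; p7: True

Try p5 = True.
Try p4 = True.
Try p6 = True.
Unit clause (¬p2) forces p2 = False.
Try p1 = False.
Unit clause (p7) forces p7 = True.
Unit clause (¬p3) forces p3 = False.
All clauses are satisfied.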